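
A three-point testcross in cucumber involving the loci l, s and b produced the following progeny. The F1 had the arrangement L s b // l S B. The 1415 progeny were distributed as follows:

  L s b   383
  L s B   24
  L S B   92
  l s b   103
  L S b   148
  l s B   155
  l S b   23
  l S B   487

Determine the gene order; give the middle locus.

The two rarest classes, L s B and l S b, are the double crossovers. Comparing them with the parentals, only the b allele has switched, so b is the middle locus and the order is l – b – s.

b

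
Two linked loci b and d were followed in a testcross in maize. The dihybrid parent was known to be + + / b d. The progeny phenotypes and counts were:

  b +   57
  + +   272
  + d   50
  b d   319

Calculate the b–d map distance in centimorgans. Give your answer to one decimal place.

The recombinant classes are + d and b +: 50 + 57 = 107.
Recombination frequency = 107/698 = 0.1533 ≈ 15.3%, i.e. 15.3 centimorgans.

15.3 centimorgans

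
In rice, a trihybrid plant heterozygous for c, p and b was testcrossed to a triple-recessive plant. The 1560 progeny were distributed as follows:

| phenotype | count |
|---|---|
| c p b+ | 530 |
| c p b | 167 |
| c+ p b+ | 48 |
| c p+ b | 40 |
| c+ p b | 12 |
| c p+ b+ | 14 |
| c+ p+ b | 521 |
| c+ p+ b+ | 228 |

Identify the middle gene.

p

The two most frequent reciprocal classes, c p b+ and c+ p+ b, are the parental types, so the F1 was c p b+ / c+ p+ b.
The two rarest classes, c p+ b+ and c+ p b, are the double crossovers. Comparing them with the parentals, only the p allele has switched, so p is the middle locus and the order is c – p – b.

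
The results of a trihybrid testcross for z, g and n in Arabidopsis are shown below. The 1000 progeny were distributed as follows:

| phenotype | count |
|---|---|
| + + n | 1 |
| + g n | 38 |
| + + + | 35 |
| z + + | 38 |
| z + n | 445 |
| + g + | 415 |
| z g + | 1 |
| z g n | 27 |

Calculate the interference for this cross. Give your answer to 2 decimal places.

0.60

The two most frequent reciprocal classes, + g + and z + n, are the parental types, so the F1 was + g + / z + n.
The two rarest classes, z g + and + + n, are the double crossovers. Comparing them with the parentals, only the z allele has switched, so z is the middle locus and the order is n – z – g.
n–z: (76 + 2)/1000 = 0.0780; z–g: (62 + 2)/1000 = 0.0640.
Expected DCO frequency = 0.0780 × 0.0640 ≈ 0.00499; observed = 2/1000 ≈ 0.00200.
Coefficient of coincidence = 0.00200/0.00499 ≈ 0.40; interference = 1 − 0.40 = 0.60.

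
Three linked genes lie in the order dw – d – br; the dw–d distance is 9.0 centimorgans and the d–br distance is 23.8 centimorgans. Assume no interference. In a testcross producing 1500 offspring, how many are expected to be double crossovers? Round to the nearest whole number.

32

Map distances give recombination frequencies of 0.090 and 0.238 for the two intervals.
With no interference, expected double-crossover frequency = 0.090 × 0.238 = 0.02142.
Expected number = 0.02142 × 1500 = 32.13 ≈ 32.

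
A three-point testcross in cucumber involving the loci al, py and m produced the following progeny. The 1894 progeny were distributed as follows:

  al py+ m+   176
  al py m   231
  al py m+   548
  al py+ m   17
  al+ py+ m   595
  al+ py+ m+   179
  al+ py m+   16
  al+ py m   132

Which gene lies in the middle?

The two most frequent reciprocal classes, al+ py+ m and al py m+, are the parental types, so the F1 was al+ py+ m / al py m+.
The two rarest classes, al py+ m and al+ py m+, are the double crossovers. Comparing them with the parentals, only the al allele has switched, so al is the middle locus and the order is m – al – py.

al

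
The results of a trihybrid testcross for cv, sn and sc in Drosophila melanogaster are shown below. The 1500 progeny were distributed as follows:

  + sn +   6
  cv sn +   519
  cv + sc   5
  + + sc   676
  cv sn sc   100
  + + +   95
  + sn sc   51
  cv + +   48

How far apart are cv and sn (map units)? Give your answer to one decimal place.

7.3 map units

The two most frequent reciprocal classes, + + sc and cv sn +, are the parental types, so the F1 was + + sc / cv sn +.
The two rarest classes, cv + sc and + sn +, are the double crossovers. Comparing them with the parentals, only the cv allele has switched, so cv is the middle locus and the order is sn – cv – sc.
Crossovers in the sn–cv interval produce the single-crossover classes + sn sc and cv + + (51 + 48 = 99) plus the double crossovers (11).
RF(sn–cv) = (99 + 11) / 1500 = 110/1500 = 0.0733 → 7.3 map units.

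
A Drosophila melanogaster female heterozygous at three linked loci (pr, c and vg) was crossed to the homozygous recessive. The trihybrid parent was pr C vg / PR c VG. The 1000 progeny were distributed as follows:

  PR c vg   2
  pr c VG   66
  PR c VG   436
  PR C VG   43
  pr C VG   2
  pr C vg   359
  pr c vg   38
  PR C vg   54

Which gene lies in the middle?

vg

The two rarest classes, pr C VG and PR c vg, are the double crossovers. Comparing them with the parentals, only the vg allele has switched, so vg is the middle locus and the order is pr – vg – c.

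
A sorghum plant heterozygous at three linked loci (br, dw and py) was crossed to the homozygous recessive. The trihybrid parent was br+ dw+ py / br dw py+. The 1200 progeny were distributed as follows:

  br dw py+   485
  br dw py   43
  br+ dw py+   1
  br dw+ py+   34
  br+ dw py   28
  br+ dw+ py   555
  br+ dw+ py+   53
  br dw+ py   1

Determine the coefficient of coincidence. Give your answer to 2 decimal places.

0.38

The two rarest classes, br dw+ py and br+ dw py+, are the double crossovers. Comparing them with the parentals, only the br allele has switched, so br is the middle locus and the order is dw – br – py.
dw–br: (62 + 2)/1200 = 0.0533; br–py: (96 + 2)/1200 = 0.0817.
Expected DCO frequency = 0.0533 × 0.0817 ≈ 0.00435; observed = 2/1200 ≈ 0.00167.
Coefficient of coincidence = 0.00167/0.00435 ≈ 0.38.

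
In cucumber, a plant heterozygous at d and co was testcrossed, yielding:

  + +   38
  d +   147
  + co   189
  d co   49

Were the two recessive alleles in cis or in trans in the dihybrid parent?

trans

The two most frequent classes are + co (189) and d + (147); these are the parental (non-recombinant) types.
So the F1 carried + co on one chromosome and d + on the other — the recessive alleles are on opposite chromosomes (trans / repulsion).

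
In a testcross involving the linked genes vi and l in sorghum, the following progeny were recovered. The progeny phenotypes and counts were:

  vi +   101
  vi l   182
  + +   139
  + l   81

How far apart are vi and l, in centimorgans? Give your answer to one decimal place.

The two most frequent classes, + + (139) and vi l (182), are the parental types, so the F1 was + + / vi l.
The recombinant classes are + l and vi +: 81 + 101 = 182.
Recombination frequency = 182/503 = 0.3618 ≈ 36.2%, i.e. 36.2 centimorgans.

36.2 centimorgans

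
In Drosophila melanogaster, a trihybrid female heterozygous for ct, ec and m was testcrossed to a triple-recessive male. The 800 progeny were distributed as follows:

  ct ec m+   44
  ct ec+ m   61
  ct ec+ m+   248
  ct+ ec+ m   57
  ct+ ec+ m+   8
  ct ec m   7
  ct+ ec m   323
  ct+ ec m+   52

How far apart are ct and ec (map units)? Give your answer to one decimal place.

The two most frequent reciprocal classes, ct ec+ m+ and ct+ ec m, are the parental types, so the F1 was ct ec+ m+ / ct+ ec m.
The two rarest classes, ct+ ec+ m+ and ct ec m, are the double crossovers. Comparing them with the parentals, only the ct allele has switched, so ct is the middle locus and the order is ec – ct – m.
Crossovers in the ec–ct interval produce the single-crossover classes ct ec m+ and ct+ ec+ m (44 + 57 = 101) plus the double crossovers (15).
RF(ec–ct) = (101 + 15) / 800 = 116/800 = 0.1450 → 14.5 map units.

14.5 map units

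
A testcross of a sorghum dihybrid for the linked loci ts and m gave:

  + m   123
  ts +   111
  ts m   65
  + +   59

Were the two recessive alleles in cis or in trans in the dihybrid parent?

trans

The two most frequent classes are + m (123) and ts + (111); these are the parental (non-recombinant) types.
So the F1 carried + m on one chromosome and ts + on the other — the recessive alleles are on opposite chromosomes (trans / repulsion).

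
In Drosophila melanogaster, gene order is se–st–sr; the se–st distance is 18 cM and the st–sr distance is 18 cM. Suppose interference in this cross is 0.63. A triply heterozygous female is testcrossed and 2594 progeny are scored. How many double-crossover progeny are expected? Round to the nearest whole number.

31

Map distances give recombination frequencies of 0.180 and 0.180 for the two intervals.
With interference 0.63 (so coincidence = 0.37), expected double-crossover frequency = 0.180 × 0.180 × 0.37 = 0.01199.
Expected number = 0.01199 × 2594 = 31.10 ≈ 31.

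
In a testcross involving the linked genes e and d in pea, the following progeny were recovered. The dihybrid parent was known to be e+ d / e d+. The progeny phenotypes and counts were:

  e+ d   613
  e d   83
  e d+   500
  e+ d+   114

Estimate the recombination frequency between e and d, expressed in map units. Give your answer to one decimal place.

The recombinant classes are e+ d+ and e d: 114 + 83 = 197.
Recombination frequency = 197/1310 = 0.1504 ≈ 15.0%, i.e. 15.0 map units.

15.0 map units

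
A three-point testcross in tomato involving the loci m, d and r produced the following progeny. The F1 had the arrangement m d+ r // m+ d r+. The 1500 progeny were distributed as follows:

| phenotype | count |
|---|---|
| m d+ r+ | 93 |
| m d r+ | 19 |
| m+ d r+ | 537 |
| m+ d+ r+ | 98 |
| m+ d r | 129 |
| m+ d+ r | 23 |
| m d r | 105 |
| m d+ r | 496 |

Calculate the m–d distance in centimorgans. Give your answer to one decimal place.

16.3 centimorgans

The two rarest classes, m+ d+ r and m d r+, are the double crossovers. Comparing them with the parentals, only the m allele has switched, so m is the middle locus and the order is r – m – d.
Crossovers in the m–d interval produce the single-crossover classes m d r and m+ d+ r+ (105 + 98 = 203) plus the double crossovers (42).
RF(m–d) = (203 + 42) / 1500 = 245/1500 = 0.1633 → 16.3 centimorgans.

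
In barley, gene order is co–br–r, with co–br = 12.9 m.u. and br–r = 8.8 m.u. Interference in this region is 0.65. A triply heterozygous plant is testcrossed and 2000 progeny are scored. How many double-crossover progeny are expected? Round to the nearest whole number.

Map distances give recombination frequencies of 0.129 and 0.088 for the two intervals.
With interference 0.65 (so coincidence = 0.35), expected double-crossover frequency = 0.129 × 0.088 × 0.35 = 0.00397.
Expected number = 0.00397 × 2000 = 7.95 ≈ 8.

8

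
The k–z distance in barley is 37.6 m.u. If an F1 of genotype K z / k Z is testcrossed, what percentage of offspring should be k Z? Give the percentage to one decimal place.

A map distance of 37.6 m.u. corresponds to a recombination frequency of 0.376.
The F1 is K z / k Z, so k Z is a parental gamete class with expected frequency (1 − r)/2 = 0.624/2 = 0.3120.
That is 0.3120 = 31.2% of the progeny.

31.2%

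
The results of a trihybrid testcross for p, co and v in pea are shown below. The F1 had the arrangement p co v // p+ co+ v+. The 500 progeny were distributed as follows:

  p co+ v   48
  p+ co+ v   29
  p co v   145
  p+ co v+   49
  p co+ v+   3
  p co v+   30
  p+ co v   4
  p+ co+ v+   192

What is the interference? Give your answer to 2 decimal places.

The two rarest classes, p+ co v and p co+ v+, are the double crossovers. Comparing them with the parentals, only the p allele has switched, so p is the middle locus and the order is v – p – co.
v–p: (59 + 7)/500 = 0.1320; p–co: (97 + 7)/500 = 0.2080.
Expected DCO frequency = 0.1320 × 0.2080 ≈ 0.02746; observed = 7/500 ≈ 0.01400.
Coefficient of coincidence = 0.01400/0.02746 ≈ 0.51; interference = 1 − 0.51 = 0.49.

0.49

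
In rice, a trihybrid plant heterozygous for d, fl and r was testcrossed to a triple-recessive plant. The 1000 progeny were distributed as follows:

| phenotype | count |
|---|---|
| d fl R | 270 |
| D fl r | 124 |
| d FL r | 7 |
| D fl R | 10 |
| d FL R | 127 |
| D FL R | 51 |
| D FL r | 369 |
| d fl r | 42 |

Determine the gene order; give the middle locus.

d

The two most frequent reciprocal classes, D FL r and d fl R, are the parental types, so the F1 was D FL r / d fl R.
The two rarest classes, d FL r and D fl R, are the double crossovers. Comparing them with the parentals, only the d allele has switched, so d is the middle locus and the order is r – d – fl.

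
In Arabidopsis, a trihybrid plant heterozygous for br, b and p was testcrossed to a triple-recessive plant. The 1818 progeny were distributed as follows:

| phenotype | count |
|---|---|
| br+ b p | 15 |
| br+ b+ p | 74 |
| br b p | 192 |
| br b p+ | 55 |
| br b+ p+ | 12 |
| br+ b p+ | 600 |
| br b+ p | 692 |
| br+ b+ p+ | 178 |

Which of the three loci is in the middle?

The two most frequent reciprocal classes, br b+ p and br+ b p+, are the parental types, so the F1 was br b+ p / br+ b p+.
The two rarest classes, br b+ p+ and br+ b p, are the double crossovers. Comparing them with the parentals, only the p allele has switched, so p is the middle locus and the order is b – p – br.

p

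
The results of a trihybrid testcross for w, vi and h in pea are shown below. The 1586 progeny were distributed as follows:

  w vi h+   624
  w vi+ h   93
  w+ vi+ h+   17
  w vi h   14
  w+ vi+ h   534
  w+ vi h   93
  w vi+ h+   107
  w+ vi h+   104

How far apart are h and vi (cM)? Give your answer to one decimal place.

14.6 cM

The two most frequent reciprocal classes, w+ vi+ h and w vi h+, are the parental types, so the F1 was w+ vi+ h / w vi h+.
The two rarest classes, w+ vi+ h+ and w vi h, are the double crossovers. Comparing them with the parentals, only the h allele has switched, so h is the middle locus and the order is vi – h – w.
Crossovers in the vi–h interval produce the single-crossover classes w+ vi h and w vi+ h+ (93 + 107 = 200) plus the double crossovers (31).
RF(vi–h) = (200 + 31) / 1586 = 231/1586 = 0.1456 → 14.6 cM.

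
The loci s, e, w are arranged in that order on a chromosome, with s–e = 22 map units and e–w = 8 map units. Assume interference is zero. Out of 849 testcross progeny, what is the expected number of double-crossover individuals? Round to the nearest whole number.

15

Map distances give recombination frequencies of 0.220 and 0.080 for the two intervals.
With no interference, expected double-crossover frequency = 0.220 × 0.080 = 0.01760.
Expected number = 0.01760 × 849 = 14.94 ≈ 15.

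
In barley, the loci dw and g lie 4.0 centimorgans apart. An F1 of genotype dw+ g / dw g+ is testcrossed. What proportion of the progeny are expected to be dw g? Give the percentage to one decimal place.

2.0%

A map distance of 4.0 centimorgans corresponds to a recombination frequency of 0.040.
The F1 is dw+ g / dw g+, so dw g is a recombinant gamete class with expected frequency r/2 = 0.040/2 = 0.0200.
That is 0.0200 = 2.0% of the progeny.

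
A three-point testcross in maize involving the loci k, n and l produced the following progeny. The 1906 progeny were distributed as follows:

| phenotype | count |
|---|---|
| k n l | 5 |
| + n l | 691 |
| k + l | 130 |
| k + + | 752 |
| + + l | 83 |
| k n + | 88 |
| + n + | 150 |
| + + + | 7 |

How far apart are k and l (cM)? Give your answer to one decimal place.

The two most frequent reciprocal classes, k + + and + n l, are the parental types, so the F1 was k + + / + n l.
The two rarest classes, + + + and k n l, are the double crossovers. Comparing them with the parentals, only the k allele has switched, so k is the middle locus and the order is n – k – l.
Crossovers in the k–l interval produce the single-crossover classes k + l and + n + (130 + 150 = 280) plus the double crossovers (12).
RF(k–l) = (280 + 12) / 1906 = 292/1906 = 0.1532 → 15.3 cM.

15.3 cM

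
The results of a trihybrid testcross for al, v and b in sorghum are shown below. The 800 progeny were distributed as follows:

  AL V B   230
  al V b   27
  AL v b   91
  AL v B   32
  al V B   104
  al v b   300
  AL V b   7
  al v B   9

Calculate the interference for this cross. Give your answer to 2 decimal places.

0.19

The two most frequent reciprocal classes, AL V B and al v b, are the parental types, so the F1 was AL V B / al v b.
The two rarest classes, AL V b and al v B, are the double crossovers. Comparing them with the parentals, only the b allele has switched, so b is the middle locus and the order is v – b – al.
v–b: (59 + 16)/800 = 0.0938; b–al: (195 + 16)/800 = 0.2637.
Expected DCO frequency = 0.0938 × 0.2637 ≈ 0.02474; observed = 16/800 ≈ 0.02000.
Coefficient of coincidence = 0.02000/0.02474 ≈ 0.81; interference = 1 − 0.81 = 0.19.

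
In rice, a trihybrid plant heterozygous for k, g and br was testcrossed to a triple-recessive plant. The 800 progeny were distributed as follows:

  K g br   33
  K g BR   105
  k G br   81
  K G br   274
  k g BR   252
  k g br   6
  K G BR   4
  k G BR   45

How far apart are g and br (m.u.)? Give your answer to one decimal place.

The two most frequent reciprocal classes, k g BR and K G br, are the parental types, so the F1 was k g BR / K G br.
The two rarest classes, k g br and K G BR, are the double crossovers. Comparing them with the parentals, only the br allele has switched, so br is the middle locus and the order is g – br – k.
Crossovers in the g–br interval produce the single-crossover classes k G BR and K g br (45 + 33 = 78) plus the double crossovers (10).
RF(g–br) = (78 + 10) / 800 = 88/800 = 0.1100 → 11.0 m.u.

11.0 m.u.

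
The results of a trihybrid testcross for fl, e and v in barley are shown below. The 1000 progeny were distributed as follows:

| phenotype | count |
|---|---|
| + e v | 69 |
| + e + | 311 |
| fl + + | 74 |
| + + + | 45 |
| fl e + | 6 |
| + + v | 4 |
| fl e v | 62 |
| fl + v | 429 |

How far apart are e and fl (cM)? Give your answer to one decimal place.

The two most frequent reciprocal classes, + e + and fl + v, are the parental types, so the F1 was + e + / fl + v.
The two rarest classes, fl e + and + + v, are the double crossovers. Comparing them with the parentals, only the fl allele has switched, so fl is the middle locus and the order is v – fl – e.
Crossovers in the fl–e interval produce the single-crossover classes + + + and fl e v (45 + 62 = 107) plus the double crossovers (10).
RF(fl–e) = (107 + 10) / 1000 = 117/1000 = 0.1170 → 11.7 cM.

11.7 cM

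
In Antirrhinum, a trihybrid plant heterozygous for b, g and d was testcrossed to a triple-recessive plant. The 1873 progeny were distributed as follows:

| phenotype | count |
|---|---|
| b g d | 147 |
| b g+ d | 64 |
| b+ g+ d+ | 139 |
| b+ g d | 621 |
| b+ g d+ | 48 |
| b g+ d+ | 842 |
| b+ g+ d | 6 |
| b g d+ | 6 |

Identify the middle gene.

g

The two most frequent reciprocal classes, b+ g d and b g+ d+, are the parental types, so the F1 was b+ g d / b g+ d+.
The two rarest classes, b+ g+ d and b g d+, are the double crossovers. Comparing them with the parentals, only the g allele has switched, so g is the middle locus and the order is d – g – b.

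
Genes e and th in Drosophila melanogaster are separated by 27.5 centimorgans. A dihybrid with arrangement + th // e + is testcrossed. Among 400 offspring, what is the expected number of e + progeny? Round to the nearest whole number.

A map distance of 27.5 centimorgans corresponds to a recombination frequency of 0.275.
The F1 is + th / e +, so e + is a parental gamete class with expected frequency (1 − r)/2 = 0.725/2 = 0.3625.
Expected number = 0.3625 × 400 = 145.00 ≈ 145.

145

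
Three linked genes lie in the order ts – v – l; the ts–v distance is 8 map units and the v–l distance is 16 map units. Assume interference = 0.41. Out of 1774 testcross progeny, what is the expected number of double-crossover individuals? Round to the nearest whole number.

Map distances give recombination frequencies of 0.080 and 0.160 for the two intervals.
With interference 0.41 (so coincidence = 0.59), expected double-crossover frequency = 0.080 × 0.160 × 0.59 = 0.00755.
Expected number = 0.00755 × 1774 = 13.40 ≈ 13.

13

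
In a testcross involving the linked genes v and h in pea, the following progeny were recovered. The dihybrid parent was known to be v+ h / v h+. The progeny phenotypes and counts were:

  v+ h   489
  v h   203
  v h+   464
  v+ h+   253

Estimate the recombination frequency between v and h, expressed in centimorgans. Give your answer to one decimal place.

32.4 centimorgans

The recombinant classes are v+ h+ and v h: 253 + 203 = 456.
Recombination frequency = 456/1409 = 0.3236 ≈ 32.4%, i.e. 32.4 centimorgans.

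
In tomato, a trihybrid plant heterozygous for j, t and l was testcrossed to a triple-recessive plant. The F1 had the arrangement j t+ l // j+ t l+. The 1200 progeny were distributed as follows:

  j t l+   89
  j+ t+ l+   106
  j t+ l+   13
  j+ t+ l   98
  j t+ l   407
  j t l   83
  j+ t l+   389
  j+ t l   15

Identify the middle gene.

The two rarest classes, j t+ l+ and j+ t l, are the double crossovers. Comparing them with the parentals, only the l allele has switched, so l is the middle locus and the order is j – l – t.

l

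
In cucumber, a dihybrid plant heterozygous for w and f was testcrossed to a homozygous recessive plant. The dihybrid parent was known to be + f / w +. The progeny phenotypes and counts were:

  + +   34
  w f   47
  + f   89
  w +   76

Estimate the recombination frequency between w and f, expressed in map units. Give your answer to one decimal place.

The recombinant classes are + + and w f: 34 + 47 = 81.
Recombination frequency = 81/246 = 0.3293 ≈ 32.9%, i.e. 32.9 map units.

32.9 map units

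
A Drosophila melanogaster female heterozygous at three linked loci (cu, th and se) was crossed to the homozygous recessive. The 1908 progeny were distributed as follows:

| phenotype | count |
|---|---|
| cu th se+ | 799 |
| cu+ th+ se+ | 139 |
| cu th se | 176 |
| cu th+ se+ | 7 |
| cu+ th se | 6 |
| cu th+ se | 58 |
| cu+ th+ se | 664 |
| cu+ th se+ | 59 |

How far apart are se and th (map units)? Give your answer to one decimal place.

The two most frequent reciprocal classes, cu+ th+ se and cu th se+, are the parental types, so the F1 was cu+ th+ se / cu th se+.
The two rarest classes, cu+ th se and cu th+ se+, are the double crossovers. Comparing them with the parentals, only the th allele has switched, so th is the middle locus and the order is cu – th – se.
Crossovers in the th–se interval produce the single-crossover classes cu+ th+ se+ and cu th se (139 + 176 = 315) plus the double crossovers (13).
RF(th–se) = (315 + 13) / 1908 = 328/1908 = 0.1719 → 17.2 map units.

17.2 map units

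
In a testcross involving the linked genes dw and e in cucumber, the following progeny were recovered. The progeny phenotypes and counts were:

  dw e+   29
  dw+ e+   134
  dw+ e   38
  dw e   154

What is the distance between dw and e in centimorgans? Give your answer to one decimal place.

18.9 centimorgans

The two most frequent classes, dw+ e+ (134) and dw e (154), are the parental types, so the F1 was dw+ e+ / dw e.
The recombinant classes are dw+ e and dw e+: 38 + 29 = 67.
Recombination frequency = 67/355 = 0.1887 ≈ 18.9%, i.e. 18.9 centimorgans.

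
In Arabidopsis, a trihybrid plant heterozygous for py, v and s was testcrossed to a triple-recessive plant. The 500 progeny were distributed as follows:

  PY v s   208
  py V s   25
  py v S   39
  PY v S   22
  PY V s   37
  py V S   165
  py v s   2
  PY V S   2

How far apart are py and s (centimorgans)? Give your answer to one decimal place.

The two most frequent reciprocal classes, PY v s and py V S, are the parental types, so the F1 was PY v s / py V S.
The two rarest classes, py v s and PY V S, are the double crossovers. Comparing them with the parentals, only the py allele has switched, so py is the middle locus and the order is s – py – v.
Crossovers in the s–py interval produce the single-crossover classes PY v S and py V s (22 + 25 = 47) plus the double crossovers (4).
RF(s–py) = (47 + 4) / 500 = 51/500 = 0.1020 → 10.2 centimorgans.

10.2 centimorgans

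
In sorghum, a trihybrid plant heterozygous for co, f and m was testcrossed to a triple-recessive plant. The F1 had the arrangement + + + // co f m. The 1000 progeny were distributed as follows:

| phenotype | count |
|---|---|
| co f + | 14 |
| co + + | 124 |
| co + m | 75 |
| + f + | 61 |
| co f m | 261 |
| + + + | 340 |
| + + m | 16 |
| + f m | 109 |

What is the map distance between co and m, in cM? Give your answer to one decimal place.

26.3 cM

The two rarest classes, + + m and co f +, are the double crossovers. Comparing them with the parentals, only the m allele has switched, so m is the middle locus and the order is f – m – co.
Crossovers in the m–co interval produce the single-crossover classes co + + and + f m (124 + 109 = 233) plus the double crossovers (30).
RF(m–co) = (233 + 30) / 1000 = 263/1000 = 0.2630 → 26.3 cM.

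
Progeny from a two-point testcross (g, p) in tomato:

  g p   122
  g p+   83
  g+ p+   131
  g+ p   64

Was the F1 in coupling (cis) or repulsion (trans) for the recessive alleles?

cis

The two most frequent classes are g+ p+ (131) and g p (122); these are the parental (non-recombinant) types.
So the F1 carried g+ p+ on one chromosome and g p on the other — the recessive alleles are on the same chromosome (cis / coupling).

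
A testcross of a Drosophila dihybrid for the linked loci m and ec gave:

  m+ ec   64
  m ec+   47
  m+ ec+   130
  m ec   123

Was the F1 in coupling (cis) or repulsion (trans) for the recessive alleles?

The two most frequent classes are m+ ec+ (130) and m ec (123); these are the parental (non-recombinant) types.
So the F1 carried m+ ec+ on one chromosome and m ec on the other — the recessive alleles are on the same chromosome (cis / coupling).

cis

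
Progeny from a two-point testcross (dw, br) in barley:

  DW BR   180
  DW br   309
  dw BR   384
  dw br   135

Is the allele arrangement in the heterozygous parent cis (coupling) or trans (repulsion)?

The two most frequent classes are DW br (309) and dw BR (384); these are the parental (non-recombinant) types.
So the F1 carried DW br on one chromosome and dw BR on the other — the recessive alleles are on opposite chromosomes (trans / repulsion).

trans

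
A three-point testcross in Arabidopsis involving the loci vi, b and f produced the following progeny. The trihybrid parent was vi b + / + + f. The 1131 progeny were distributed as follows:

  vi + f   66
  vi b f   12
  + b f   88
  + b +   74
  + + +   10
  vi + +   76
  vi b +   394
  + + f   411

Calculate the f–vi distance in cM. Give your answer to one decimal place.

The two rarest classes, vi b f and + + +, are the double crossovers. Comparing them with the parentals, only the f allele has switched, so f is the middle locus and the order is vi – f – b.
Crossovers in the vi–f interval produce the single-crossover classes + b + and vi + f (74 + 66 = 140) plus the double crossovers (22).
RF(vi–f) = (140 + 22) / 1131 = 162/1131 = 0.1432 → 14.3 cM.

14.3 cM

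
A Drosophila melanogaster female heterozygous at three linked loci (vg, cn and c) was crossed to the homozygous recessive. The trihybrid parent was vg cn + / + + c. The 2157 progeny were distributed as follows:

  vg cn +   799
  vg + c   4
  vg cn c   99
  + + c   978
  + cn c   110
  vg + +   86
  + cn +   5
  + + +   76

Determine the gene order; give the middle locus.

vg

The two rarest classes, + cn + and vg + c, are the double crossovers. Comparing them with the parentals, only the vg allele has switched, so vg is the middle locus and the order is c – vg – cn.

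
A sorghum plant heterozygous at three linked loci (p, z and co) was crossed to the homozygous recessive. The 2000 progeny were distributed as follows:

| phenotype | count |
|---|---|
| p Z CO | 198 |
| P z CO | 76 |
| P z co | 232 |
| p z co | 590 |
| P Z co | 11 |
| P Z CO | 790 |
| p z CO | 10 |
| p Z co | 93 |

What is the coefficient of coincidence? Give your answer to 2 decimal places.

The two most frequent reciprocal classes, P Z CO and p z co, are the parental types, so the F1 was P Z CO / p z co.
The two rarest classes, P Z co and p z CO, are the double crossovers. Comparing them with the parentals, only the co allele has switched, so co is the middle locus and the order is z – co – p.
z–co: (169 + 21)/2000 = 0.0950; co–p: (430 + 21)/2000 = 0.2255.
Expected DCO frequency = 0.0950 × 0.2255 ≈ 0.02142; observed = 21/2000 ≈ 0.01050.
Coefficient of coincidence = 0.01050/0.02142 ≈ 0.49.

0.49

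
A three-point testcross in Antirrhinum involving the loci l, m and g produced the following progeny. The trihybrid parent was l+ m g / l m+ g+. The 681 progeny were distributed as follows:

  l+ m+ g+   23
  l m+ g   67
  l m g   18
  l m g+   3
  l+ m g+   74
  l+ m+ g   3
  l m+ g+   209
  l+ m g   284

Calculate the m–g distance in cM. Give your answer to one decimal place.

The two rarest classes, l+ m+ g and l m g+, are the double crossovers. Comparing them with the parentals, only the m allele has switched, so m is the middle locus and the order is g – m – l.
Crossovers in the g–m interval produce the single-crossover classes l+ m g+ and l m+ g (74 + 67 = 141) plus the double crossovers (6).
RF(g–m) = (141 + 6) / 681 = 147/681 = 0.2159 → 21.6 cM.

21.6 cM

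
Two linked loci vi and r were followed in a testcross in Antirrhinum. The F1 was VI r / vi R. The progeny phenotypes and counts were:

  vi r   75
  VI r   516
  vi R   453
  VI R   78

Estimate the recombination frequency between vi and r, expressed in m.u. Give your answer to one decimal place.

The recombinant classes are VI R and vi r: 78 + 75 = 153.
Recombination frequency = 153/1122 = 0.1364 ≈ 13.6%, i.e. 13.6 m.u.

13.6 m.u.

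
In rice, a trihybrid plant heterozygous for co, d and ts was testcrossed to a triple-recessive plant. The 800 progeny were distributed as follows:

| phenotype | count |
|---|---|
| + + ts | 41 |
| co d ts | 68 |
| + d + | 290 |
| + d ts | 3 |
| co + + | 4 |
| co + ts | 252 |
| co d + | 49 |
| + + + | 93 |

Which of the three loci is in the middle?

The two most frequent reciprocal classes, + d + and co + ts, are the parental types, so the F1 was + d + / co + ts.
The two rarest classes, + d ts and co + +, are the double crossovers. Comparing them with the parentals, only the ts allele has switched, so ts is the middle locus and the order is co – ts – d.

ts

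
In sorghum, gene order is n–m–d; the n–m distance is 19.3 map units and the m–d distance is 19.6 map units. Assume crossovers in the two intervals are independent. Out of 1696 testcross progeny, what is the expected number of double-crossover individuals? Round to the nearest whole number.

Map distances give recombination frequencies of 0.193 and 0.196 for the two intervals.
With no interference, expected double-crossover frequency = 0.193 × 0.196 = 0.03783.
Expected number = 0.03783 × 1696 = 64.16 ≈ 64.

64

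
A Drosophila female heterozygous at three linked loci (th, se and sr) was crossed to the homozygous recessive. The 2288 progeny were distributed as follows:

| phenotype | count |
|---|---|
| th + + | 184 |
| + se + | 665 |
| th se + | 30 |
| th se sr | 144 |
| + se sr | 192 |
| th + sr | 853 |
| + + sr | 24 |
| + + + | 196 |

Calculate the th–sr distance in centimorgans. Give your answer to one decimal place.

18.8 centimorgans

The two most frequent reciprocal classes, + se + and th + sr, are the parental types, so the F1 was + se + / th + sr.
The two rarest classes, th se + and + + sr, are the double crossovers. Comparing them with the parentals, only the th allele has switched, so th is the middle locus and the order is sr – th – se.
Crossovers in the sr–th interval produce the single-crossover classes + se sr and th + + (192 + 184 = 376) plus the double crossovers (54).
RF(sr–th) = (376 + 54) / 2288 = 430/2288 = 0.1879 → 18.8 centimorgans.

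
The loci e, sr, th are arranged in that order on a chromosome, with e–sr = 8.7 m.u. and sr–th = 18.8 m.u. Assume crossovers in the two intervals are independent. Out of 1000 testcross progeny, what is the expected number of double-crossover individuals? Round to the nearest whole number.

Map distances give recombination frequencies of 0.087 and 0.188 for the two intervals.
With no interference, expected double-crossover frequency = 0.087 × 0.188 = 0.01636.
Expected number = 0.01636 × 1000 = 16.36 ≈ 16.

16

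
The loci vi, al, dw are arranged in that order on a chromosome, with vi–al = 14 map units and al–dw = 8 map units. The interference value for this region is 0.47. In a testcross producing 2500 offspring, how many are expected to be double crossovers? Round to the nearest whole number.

15

Map distances give recombination frequencies of 0.140 and 0.080 for the two intervals.
With interference 0.47 (so coincidence = 0.53), expected double-crossover frequency = 0.140 × 0.080 × 0.53 = 0.00594.
Expected number = 0.00594 × 2500 = 14.84 ≈ 15.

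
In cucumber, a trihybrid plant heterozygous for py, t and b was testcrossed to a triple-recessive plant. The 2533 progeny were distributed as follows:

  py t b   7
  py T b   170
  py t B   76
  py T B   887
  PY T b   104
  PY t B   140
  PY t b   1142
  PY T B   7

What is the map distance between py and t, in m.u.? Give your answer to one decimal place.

The two most frequent reciprocal classes, PY t b and py T B, are the parental types, so the F1 was PY t b / py T B.
The two rarest classes, py t b and PY T B, are the double crossovers. Comparing them with the parentals, only the py allele has switched, so py is the middle locus and the order is b – py – t.
Crossovers in the py–t interval produce the single-crossover classes PY T b and py t B (104 + 76 = 180) plus the double crossovers (14).
RF(py–t) = (180 + 14) / 2533 = 194/2533 = 0.0766 → 7.7 m.u.

7.7 m.u.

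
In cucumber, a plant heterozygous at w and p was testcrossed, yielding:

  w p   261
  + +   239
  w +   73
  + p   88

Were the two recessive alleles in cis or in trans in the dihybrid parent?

The two most frequent classes are + + (239) and w p (261); these are the parental (non-recombinant) types.
So the F1 carried + + on one chromosome and w p on the other — the recessive alleles are on the same chromosome (cis / coupling).

cis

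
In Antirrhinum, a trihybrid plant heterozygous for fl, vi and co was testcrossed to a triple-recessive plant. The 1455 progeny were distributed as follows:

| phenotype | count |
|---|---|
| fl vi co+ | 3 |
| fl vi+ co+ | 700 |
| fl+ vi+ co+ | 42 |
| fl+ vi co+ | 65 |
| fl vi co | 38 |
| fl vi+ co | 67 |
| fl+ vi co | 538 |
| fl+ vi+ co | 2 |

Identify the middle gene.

The two most frequent reciprocal classes, fl+ vi co and fl vi+ co+, are the parental types, so the F1 was fl+ vi co / fl vi+ co+.
The two rarest classes, fl+ vi+ co and fl vi co+, are the double crossovers. Comparing them with the parentals, only the vi allele has switched, so vi is the middle locus and the order is fl – vi – co.

vi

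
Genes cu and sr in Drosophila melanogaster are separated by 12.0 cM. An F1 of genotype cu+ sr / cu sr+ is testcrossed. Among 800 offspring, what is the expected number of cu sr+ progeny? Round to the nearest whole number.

A map distance of 12.0 cM corresponds to a recombination frequency of 0.120.
The F1 is cu+ sr / cu sr+, so cu sr+ is a parental gamete class with expected frequency (1 − r)/2 = 0.880/2 = 0.4400.
Expected number = 0.4400 × 800 = 352.00 ≈ 352.

352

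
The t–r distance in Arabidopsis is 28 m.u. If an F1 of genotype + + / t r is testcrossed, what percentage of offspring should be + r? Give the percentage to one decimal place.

A map distance of 28 m.u. corresponds to a recombination frequency of 0.280.
The F1 is + + / t r, so + r is a recombinant gamete class with expected frequency r/2 = 0.280/2 = 0.1400.
That is 0.1400 = 14.0% of the progeny.

14.0%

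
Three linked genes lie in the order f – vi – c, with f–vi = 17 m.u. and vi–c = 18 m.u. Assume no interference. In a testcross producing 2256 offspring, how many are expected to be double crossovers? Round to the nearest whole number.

Map distances give recombination frequencies of 0.170 and 0.180 for the two intervals.
With no interference, expected double-crossover frequency = 0.170 × 0.180 = 0.03060.
Expected number = 0.03060 × 2256 = 69.03 ≈ 69.

69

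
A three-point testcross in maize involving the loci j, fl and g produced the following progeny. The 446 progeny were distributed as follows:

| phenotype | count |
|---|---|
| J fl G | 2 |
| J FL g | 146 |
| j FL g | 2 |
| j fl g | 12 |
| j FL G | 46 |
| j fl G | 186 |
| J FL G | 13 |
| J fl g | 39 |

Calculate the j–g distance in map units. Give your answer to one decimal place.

The two most frequent reciprocal classes, j fl G and J FL g, are the parental types, so the F1 was j fl G / J FL g.
The two rarest classes, J fl G and j FL g, are the double crossovers. Comparing them with the parentals, only the j allele has switched, so j is the middle locus and the order is fl – j – g.
Crossovers in the j–g interval produce the single-crossover classes j fl g and J FL G (12 + 13 = 25) plus the double crossovers (4).
RF(j–g) = (25 + 4) / 446 = 29/446 = 0.0650 → 6.5 map units.

6.5 map units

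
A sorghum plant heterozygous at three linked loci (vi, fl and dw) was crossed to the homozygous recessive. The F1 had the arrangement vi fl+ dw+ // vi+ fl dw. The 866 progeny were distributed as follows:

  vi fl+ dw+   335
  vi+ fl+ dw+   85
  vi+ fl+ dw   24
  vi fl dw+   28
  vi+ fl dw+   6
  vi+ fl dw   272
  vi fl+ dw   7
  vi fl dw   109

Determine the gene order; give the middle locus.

dw

The two rarest classes, vi fl+ dw and vi+ fl dw+, are the double crossovers. Comparing them with the parentals, only the dw allele has switched, so dw is the middle locus and the order is fl – dw – vi.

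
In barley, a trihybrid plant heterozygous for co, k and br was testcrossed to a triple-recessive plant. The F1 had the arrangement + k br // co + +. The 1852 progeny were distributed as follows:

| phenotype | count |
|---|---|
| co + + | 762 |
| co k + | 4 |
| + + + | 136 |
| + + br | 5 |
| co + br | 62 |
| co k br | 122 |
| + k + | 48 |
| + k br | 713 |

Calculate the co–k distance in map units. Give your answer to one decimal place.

14.4 map units

The two rarest classes, + + br and co k +, are the double crossovers. Comparing them with the parentals, only the k allele has switched, so k is the middle locus and the order is br – k – co.
Crossovers in the k–co interval produce the single-crossover classes co k br and + + + (122 + 136 = 258) plus the double crossovers (9).
RF(k–co) = (258 + 9) / 1852 = 267/1852 = 0.1442 → 14.4 map units.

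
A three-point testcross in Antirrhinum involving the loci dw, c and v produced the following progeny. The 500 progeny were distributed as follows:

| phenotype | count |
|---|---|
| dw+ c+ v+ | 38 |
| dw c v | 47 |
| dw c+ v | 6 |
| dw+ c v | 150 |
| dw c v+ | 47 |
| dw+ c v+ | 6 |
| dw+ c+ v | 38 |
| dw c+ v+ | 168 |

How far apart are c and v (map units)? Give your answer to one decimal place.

The two most frequent reciprocal classes, dw c+ v+ and dw+ c v, are the parental types, so the F1 was dw c+ v+ / dw+ c v.
The two rarest classes, dw c+ v and dw+ c v+, are the double crossovers. Comparing them with the parentals, only the v allele has switched, so v is the middle locus and the order is c – v – dw.
Crossovers in the c–v interval produce the single-crossover classes dw c v+ and dw+ c+ v (47 + 38 = 85) plus the double crossovers (12).
RF(c–v) = (85 + 12) / 500 = 97/500 = 0.1940 → 19.4 map units.

19.4 map units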